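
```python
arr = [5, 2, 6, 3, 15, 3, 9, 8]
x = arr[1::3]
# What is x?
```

arr has length 8. The slice arr[1::3] selects indices [1, 4, 7] (1->2, 4->15, 7->8), giving [2, 15, 8].

[2, 15, 8]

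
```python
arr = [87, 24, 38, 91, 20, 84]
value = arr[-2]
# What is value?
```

arr has length 6. Negative index -2 maps to positive index 6 + (-2) = 4. arr[4] = 20.

20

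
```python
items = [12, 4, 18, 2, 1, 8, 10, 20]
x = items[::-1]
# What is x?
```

items has length 8. The slice items[::-1] selects indices [7, 6, 5, 4, 3, 2, 1, 0] (7->20, 6->10, 5->8, 4->1, 3->2, 2->18, 1->4, 0->12), giving [20, 10, 8, 1, 2, 18, 4, 12].

[20, 10, 8, 1, 2, 18, 4, 12]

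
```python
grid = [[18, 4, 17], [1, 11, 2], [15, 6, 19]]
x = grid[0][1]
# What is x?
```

grid[0] = [18, 4, 17]. Taking column 1 of that row yields 4.

4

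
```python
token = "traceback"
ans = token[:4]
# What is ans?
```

token has length 9. The slice token[:4] selects indices [0, 1, 2, 3] (0->'t', 1->'r', 2->'a', 3->'c'), giving 'trac'.

'trac'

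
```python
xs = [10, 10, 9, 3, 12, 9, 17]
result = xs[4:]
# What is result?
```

xs has length 7. The slice xs[4:] selects indices [4, 5, 6] (4->12, 5->9, 6->17), giving [12, 9, 17].

[12, 9, 17]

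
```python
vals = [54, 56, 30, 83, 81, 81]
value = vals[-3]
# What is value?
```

vals has length 6. Negative index -3 maps to positive index 6 + (-3) = 3. vals[3] = 83.

83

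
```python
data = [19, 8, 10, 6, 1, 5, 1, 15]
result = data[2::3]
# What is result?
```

data has length 8. The slice data[2::3] selects indices [2, 5] (2->10, 5->5), giving [10, 5].

[10, 5]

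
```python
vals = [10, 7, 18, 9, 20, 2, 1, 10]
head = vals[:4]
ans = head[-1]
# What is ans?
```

vals has length 8. The slice vals[:4] selects indices [0, 1, 2, 3] (0->10, 1->7, 2->18, 3->9), giving [10, 7, 18, 9]. So head = [10, 7, 18, 9]. Then head[-1] = 9.

9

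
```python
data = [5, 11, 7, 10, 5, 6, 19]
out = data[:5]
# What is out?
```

data has length 7. The slice data[:5] selects indices [0, 1, 2, 3, 4] (0->5, 1->11, 2->7, 3->10, 4->5), giving [5, 11, 7, 10, 5].

[5, 11, 7, 10, 5]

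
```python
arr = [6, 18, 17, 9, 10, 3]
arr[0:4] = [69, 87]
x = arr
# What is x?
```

arr starts as [6, 18, 17, 9, 10, 3] (length 6). The slice arr[0:4] covers indices [0, 1, 2, 3] with values [6, 18, 17, 9]. Replacing that slice with [69, 87] (different length) produces [69, 87, 10, 3].

[69, 87, 10, 3]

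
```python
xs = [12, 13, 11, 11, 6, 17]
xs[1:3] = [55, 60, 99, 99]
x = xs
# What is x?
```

xs starts as [12, 13, 11, 11, 6, 17] (length 6). The slice xs[1:3] covers indices [1, 2] with values [13, 11]. Replacing that slice with [55, 60, 99, 99] (different length) produces [12, 55, 60, 99, 99, 11, 6, 17].

[12, 55, 60, 99, 99, 11, 6, 17]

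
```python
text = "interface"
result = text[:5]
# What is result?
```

text has length 9. The slice text[:5] selects indices [0, 1, 2, 3, 4] (0->'i', 1->'n', 2->'t', 3->'e', 4->'r'), giving 'inter'.

'inter'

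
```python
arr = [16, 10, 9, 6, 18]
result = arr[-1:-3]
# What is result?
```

arr has length 5. The slice arr[-1:-3] resolves to an empty index range, so the result is [].

[]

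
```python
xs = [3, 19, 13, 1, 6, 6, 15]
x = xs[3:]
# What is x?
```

xs has length 7. The slice xs[3:] selects indices [3, 4, 5, 6] (3->1, 4->6, 5->6, 6->15), giving [1, 6, 6, 15].

[1, 6, 6, 15]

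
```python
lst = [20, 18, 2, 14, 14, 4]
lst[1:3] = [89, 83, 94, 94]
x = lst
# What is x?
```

lst starts as [20, 18, 2, 14, 14, 4] (length 6). The slice lst[1:3] covers indices [1, 2] with values [18, 2]. Replacing that slice with [89, 83, 94, 94] (different length) produces [20, 89, 83, 94, 94, 14, 14, 4].

[20, 89, 83, 94, 94, 14, 14, 4]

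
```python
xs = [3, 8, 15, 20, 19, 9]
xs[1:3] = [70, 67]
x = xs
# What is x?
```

xs starts as [3, 8, 15, 20, 19, 9] (length 6). The slice xs[1:3] covers indices [1, 2] with values [8, 15]. Replacing that slice with [70, 67] (same length) produces [3, 70, 67, 20, 19, 9].

[3, 70, 67, 20, 19, 9]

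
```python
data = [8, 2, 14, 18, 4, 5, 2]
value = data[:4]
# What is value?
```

data has length 7. The slice data[:4] selects indices [0, 1, 2, 3] (0->8, 1->2, 2->14, 3->18), giving [8, 2, 14, 18].

[8, 2, 14, 18]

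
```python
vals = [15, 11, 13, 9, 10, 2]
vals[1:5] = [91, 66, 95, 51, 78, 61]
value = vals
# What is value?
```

vals starts as [15, 11, 13, 9, 10, 2] (length 6). The slice vals[1:5] covers indices [1, 2, 3, 4] with values [11, 13, 9, 10]. Replacing that slice with [91, 66, 95, 51, 78, 61] (different length) produces [15, 91, 66, 95, 51, 78, 61, 2].

[15, 91, 66, 95, 51, 78, 61, 2]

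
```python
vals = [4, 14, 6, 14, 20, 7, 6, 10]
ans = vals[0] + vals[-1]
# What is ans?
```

vals has length 8. vals[0] = 4.
vals has length 8. Negative index -1 maps to positive index 8 + (-1) = 7. vals[7] = 10.
Sum: 4 + 10 = 14.

14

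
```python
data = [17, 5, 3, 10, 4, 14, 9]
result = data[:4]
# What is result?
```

data has length 7. The slice data[:4] selects indices [0, 1, 2, 3] (0->17, 1->5, 2->3, 3->10), giving [17, 5, 3, 10].

[17, 5, 3, 10]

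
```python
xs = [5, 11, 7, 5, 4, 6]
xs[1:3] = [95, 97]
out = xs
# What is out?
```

xs starts as [5, 11, 7, 5, 4, 6] (length 6). The slice xs[1:3] covers indices [1, 2] with values [11, 7]. Replacing that slice with [95, 97] (same length) produces [5, 95, 97, 5, 4, 6].

[5, 95, 97, 5, 4, 6]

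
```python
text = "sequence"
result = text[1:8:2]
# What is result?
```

text has length 8. The slice text[1:8:2] selects indices [1, 3, 5, 7] (1->'e', 3->'u', 5->'n', 7->'e'), giving 'eune'.

'eune'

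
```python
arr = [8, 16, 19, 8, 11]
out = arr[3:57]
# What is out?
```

arr has length 5. The slice arr[3:57] selects indices [3, 4] (3->8, 4->11), giving [8, 11].

[8, 11]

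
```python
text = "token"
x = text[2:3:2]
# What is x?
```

text has length 5. The slice text[2:3:2] selects indices [2] (2->'k'), giving 'k'.

'k'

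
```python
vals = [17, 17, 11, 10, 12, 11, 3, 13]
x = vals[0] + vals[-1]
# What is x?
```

vals has length 8. vals[0] = 17.
vals has length 8. Negative index -1 maps to positive index 8 + (-1) = 7. vals[7] = 13.
Sum: 17 + 13 = 30.

30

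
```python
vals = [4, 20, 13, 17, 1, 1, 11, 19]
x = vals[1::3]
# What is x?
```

vals has length 8. The slice vals[1::3] selects indices [1, 4, 7] (1->20, 4->1, 7->19), giving [20, 1, 19].

[20, 1, 19]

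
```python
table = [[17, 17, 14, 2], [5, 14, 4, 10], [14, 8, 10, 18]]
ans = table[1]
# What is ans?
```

table has 3 rows. Row 1 is [5, 14, 4, 10].

[5, 14, 4, 10]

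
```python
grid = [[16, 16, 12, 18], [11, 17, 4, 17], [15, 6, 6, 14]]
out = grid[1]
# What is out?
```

grid has 3 rows. Row 1 is [11, 17, 4, 17].

[11, 17, 4, 17]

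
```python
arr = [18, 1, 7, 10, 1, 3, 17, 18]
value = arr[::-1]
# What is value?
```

arr has length 8. The slice arr[::-1] selects indices [7, 6, 5, 4, 3, 2, 1, 0] (7->18, 6->17, 5->3, 4->1, 3->10, 2->7, 1->1, 0->18), giving [18, 17, 3, 1, 10, 7, 1, 18].

[18, 17, 3, 1, 10, 7, 1, 18]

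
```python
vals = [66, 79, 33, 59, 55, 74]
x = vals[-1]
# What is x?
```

vals has length 6. Negative index -1 maps to positive index 6 + (-1) = 5. vals[5] = 74.

74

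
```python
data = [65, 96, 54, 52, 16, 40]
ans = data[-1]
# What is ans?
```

data has length 6. Negative index -1 maps to positive index 6 + (-1) = 5. data[5] = 40.

40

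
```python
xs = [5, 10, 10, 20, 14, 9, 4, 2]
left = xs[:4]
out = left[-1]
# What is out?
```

xs has length 8. The slice xs[:4] selects indices [0, 1, 2, 3] (0->5, 1->10, 2->10, 3->20), giving [5, 10, 10, 20]. So left = [5, 10, 10, 20]. Then left[-1] = 20.

20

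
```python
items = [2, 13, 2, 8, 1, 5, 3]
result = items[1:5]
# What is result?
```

items has length 7. The slice items[1:5] selects indices [1, 2, 3, 4] (1->13, 2->2, 3->8, 4->1), giving [13, 2, 8, 1].

[13, 2, 8, 1]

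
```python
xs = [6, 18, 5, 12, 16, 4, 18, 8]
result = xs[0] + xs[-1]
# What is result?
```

xs has length 8. xs[0] = 6.
xs has length 8. Negative index -1 maps to positive index 8 + (-1) = 7. xs[7] = 8.
Sum: 6 + 8 = 14.

14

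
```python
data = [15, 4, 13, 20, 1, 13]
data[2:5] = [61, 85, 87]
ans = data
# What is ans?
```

data starts as [15, 4, 13, 20, 1, 13] (length 6). The slice data[2:5] covers indices [2, 3, 4] with values [13, 20, 1]. Replacing that slice with [61, 85, 87] (same length) produces [15, 4, 61, 85, 87, 13].

[15, 4, 61, 85, 87, 13]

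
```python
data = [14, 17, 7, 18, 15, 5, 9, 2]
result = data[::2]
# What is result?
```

data has length 8. The slice data[::2] selects indices [0, 2, 4, 6] (0->14, 2->7, 4->15, 6->9), giving [14, 7, 15, 9].

[14, 7, 15, 9]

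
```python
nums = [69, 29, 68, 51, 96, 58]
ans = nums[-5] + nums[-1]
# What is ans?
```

nums has length 6. Negative index -5 maps to positive index 6 + (-5) = 1. nums[1] = 29.
nums has length 6. Negative index -1 maps to positive index 6 + (-1) = 5. nums[5] = 58.
Sum: 29 + 58 = 87.

87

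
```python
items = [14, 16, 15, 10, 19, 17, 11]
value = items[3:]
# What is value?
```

items has length 7. The slice items[3:] selects indices [3, 4, 5, 6] (3->10, 4->19, 5->17, 6->11), giving [10, 19, 17, 11].

[10, 19, 17, 11]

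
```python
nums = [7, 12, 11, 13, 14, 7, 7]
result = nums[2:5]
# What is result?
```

nums has length 7. The slice nums[2:5] selects indices [2, 3, 4] (2->11, 3->13, 4->14), giving [11, 13, 14].

[11, 13, 14]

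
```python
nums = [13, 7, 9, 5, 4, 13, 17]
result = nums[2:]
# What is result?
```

nums has length 7. The slice nums[2:] selects indices [2, 3, 4, 5, 6] (2->9, 3->5, 4->4, 5->13, 6->17), giving [9, 5, 4, 13, 17].

[9, 5, 4, 13, 17]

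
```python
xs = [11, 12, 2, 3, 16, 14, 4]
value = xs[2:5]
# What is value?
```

xs has length 7. The slice xs[2:5] selects indices [2, 3, 4] (2->2, 3->3, 4->16), giving [2, 3, 16].

[2, 3, 16]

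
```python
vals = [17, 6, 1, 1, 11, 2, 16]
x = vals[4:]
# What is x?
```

vals has length 7. The slice vals[4:] selects indices [4, 5, 6] (4->11, 5->2, 6->16), giving [11, 2, 16].

[11, 2, 16]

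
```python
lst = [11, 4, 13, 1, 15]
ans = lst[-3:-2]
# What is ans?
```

lst has length 5. The slice lst[-3:-2] selects indices [2] (2->13), giving [13].

[13]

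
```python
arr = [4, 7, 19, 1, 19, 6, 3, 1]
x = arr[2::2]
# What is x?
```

arr has length 8. The slice arr[2::2] selects indices [2, 4, 6] (2->19, 4->19, 6->3), giving [19, 19, 3].

[19, 19, 3]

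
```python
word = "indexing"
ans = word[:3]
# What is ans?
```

word has length 8. The slice word[:3] selects indices [0, 1, 2] (0->'i', 1->'n', 2->'d'), giving 'ind'.

'ind'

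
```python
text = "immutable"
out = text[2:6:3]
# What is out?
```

text has length 9. The slice text[2:6:3] selects indices [2, 5] (2->'m', 5->'a'), giving 'ma'.

'ma'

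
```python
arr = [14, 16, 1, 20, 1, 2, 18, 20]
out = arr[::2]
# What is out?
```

arr has length 8. The slice arr[::2] selects indices [0, 2, 4, 6] (0->14, 2->1, 4->1, 6->18), giving [14, 1, 1, 18].

[14, 1, 1, 18]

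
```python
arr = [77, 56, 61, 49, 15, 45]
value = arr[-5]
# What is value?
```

arr has length 6. Negative index -5 maps to positive index 6 + (-5) = 1. arr[1] = 56.

56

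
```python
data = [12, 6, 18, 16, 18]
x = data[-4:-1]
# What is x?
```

data has length 5. The slice data[-4:-1] selects indices [1, 2, 3] (1->6, 2->18, 3->16), giving [6, 18, 16].

[6, 18, 16]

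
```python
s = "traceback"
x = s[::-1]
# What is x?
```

s has length 9. The slice s[::-1] selects indices [8, 7, 6, 5, 4, 3, 2, 1, 0] (8->'k', 7->'c', 6->'a', 5->'b', 4->'e', 3->'c', 2->'a', 1->'r', 0->'t'), giving 'kcabecart'.

'kcabecart'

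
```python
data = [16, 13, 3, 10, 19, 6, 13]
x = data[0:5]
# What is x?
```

data has length 7. The slice data[0:5] selects indices [0, 1, 2, 3, 4] (0->16, 1->13, 2->3, 3->10, 4->19), giving [16, 13, 3, 10, 19].

[16, 13, 3, 10, 19]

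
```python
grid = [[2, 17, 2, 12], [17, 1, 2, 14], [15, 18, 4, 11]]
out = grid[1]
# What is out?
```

grid has 3 rows. Row 1 is [17, 1, 2, 14].

[17, 1, 2, 14]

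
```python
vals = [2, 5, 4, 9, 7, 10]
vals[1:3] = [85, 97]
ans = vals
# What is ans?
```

vals starts as [2, 5, 4, 9, 7, 10] (length 6). The slice vals[1:3] covers indices [1, 2] with values [5, 4]. Replacing that slice with [85, 97] (same length) produces [2, 85, 97, 9, 7, 10].

[2, 85, 97, 9, 7, 10]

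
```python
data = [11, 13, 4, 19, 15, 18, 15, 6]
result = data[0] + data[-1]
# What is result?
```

data has length 8. data[0] = 11.
data has length 8. Negative index -1 maps to positive index 8 + (-1) = 7. data[7] = 6.
Sum: 11 + 6 = 17.

17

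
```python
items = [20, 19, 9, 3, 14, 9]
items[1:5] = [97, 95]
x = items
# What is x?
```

items starts as [20, 19, 9, 3, 14, 9] (length 6). The slice items[1:5] covers indices [1, 2, 3, 4] with values [19, 9, 3, 14]. Replacing that slice with [97, 95] (different length) produces [20, 97, 95, 9].

[20, 97, 95, 9]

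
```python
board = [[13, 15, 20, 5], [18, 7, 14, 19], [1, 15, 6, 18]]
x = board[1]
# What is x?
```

board has 3 rows. Row 1 is [18, 7, 14, 19].

[18, 7, 14, 19]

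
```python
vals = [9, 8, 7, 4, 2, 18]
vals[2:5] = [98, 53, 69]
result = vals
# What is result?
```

vals starts as [9, 8, 7, 4, 2, 18] (length 6). The slice vals[2:5] covers indices [2, 3, 4] with values [7, 4, 2]. Replacing that slice with [98, 53, 69] (same length) produces [9, 8, 98, 53, 69, 18].

[9, 8, 98, 53, 69, 18]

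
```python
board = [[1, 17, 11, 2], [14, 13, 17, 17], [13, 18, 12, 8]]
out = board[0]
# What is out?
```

board has 3 rows. Row 0 is [1, 17, 11, 2].

[1, 17, 11, 2]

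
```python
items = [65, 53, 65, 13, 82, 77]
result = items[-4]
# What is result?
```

items has length 6. Negative index -4 maps to positive index 6 + (-4) = 2. items[2] = 65.

65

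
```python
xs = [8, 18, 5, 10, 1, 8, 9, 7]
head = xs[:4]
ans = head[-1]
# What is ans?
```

xs has length 8. The slice xs[:4] selects indices [0, 1, 2, 3] (0->8, 1->18, 2->5, 3->10), giving [8, 18, 5, 10]. So head = [8, 18, 5, 10]. Then head[-1] = 10.

10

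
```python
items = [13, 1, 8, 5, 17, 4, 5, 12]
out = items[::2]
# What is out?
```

items has length 8. The slice items[::2] selects indices [0, 2, 4, 6] (0->13, 2->8, 4->17, 6->5), giving [13, 8, 17, 5].

[13, 8, 17, 5]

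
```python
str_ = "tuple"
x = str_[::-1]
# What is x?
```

str_ has length 5. The slice str_[::-1] selects indices [4, 3, 2, 1, 0] (4->'e', 3->'l', 2->'p', 1->'u', 0->'t'), giving 'elput'.

'elput'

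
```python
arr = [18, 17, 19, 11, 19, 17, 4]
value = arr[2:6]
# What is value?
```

arr has length 7. The slice arr[2:6] selects indices [2, 3, 4, 5] (2->19, 3->11, 4->19, 5->17), giving [19, 11, 19, 17].

[19, 11, 19, 17]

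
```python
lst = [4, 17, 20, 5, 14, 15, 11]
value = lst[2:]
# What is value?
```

lst has length 7. The slice lst[2:] selects indices [2, 3, 4, 5, 6] (2->20, 3->5, 4->14, 5->15, 6->11), giving [20, 5, 14, 15, 11].

[20, 5, 14, 15, 11]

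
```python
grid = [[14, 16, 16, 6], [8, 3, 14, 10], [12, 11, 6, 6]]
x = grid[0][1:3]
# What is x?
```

grid[0] = [14, 16, 16, 6]. grid[0] has length 4. The slice grid[0][1:3] selects indices [1, 2] (1->16, 2->16), giving [16, 16].

[16, 16]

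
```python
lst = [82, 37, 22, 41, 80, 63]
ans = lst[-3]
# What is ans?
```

lst has length 6. Negative index -3 maps to positive index 6 + (-3) = 3. lst[3] = 41.

41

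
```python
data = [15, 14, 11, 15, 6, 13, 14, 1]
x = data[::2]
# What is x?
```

data has length 8. The slice data[::2] selects indices [0, 2, 4, 6] (0->15, 2->11, 4->6, 6->14), giving [15, 11, 6, 14].

[15, 11, 6, 14]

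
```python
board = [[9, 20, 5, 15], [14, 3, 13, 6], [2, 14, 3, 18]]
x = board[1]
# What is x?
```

board has 3 rows. Row 1 is [14, 3, 13, 6].

[14, 3, 13, 6]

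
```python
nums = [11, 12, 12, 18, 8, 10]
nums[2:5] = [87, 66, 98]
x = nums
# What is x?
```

nums starts as [11, 12, 12, 18, 8, 10] (length 6). The slice nums[2:5] covers indices [2, 3, 4] with values [12, 18, 8]. Replacing that slice with [87, 66, 98] (same length) produces [11, 12, 87, 66, 98, 10].

[11, 12, 87, 66, 98, 10]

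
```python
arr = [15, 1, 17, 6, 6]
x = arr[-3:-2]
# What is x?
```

arr has length 5. The slice arr[-3:-2] selects indices [2] (2->17), giving [17].

[17]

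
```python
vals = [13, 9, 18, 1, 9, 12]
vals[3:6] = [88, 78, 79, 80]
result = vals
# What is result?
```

vals starts as [13, 9, 18, 1, 9, 12] (length 6). The slice vals[3:6] covers indices [3, 4, 5] with values [1, 9, 12]. Replacing that slice with [88, 78, 79, 80] (different length) produces [13, 9, 18, 88, 78, 79, 80].

[13, 9, 18, 88, 78, 79, 80]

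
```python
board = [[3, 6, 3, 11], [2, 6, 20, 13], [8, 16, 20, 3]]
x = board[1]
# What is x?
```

board has 3 rows. Row 1 is [2, 6, 20, 13].

[2, 6, 20, 13]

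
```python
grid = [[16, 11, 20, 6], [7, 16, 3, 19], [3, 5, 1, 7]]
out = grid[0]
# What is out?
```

grid has 3 rows. Row 0 is [16, 11, 20, 6].

[16, 11, 20, 6]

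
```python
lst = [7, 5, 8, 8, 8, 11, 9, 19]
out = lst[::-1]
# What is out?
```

lst has length 8. The slice lst[::-1] selects indices [7, 6, 5, 4, 3, 2, 1, 0] (7->19, 6->9, 5->11, 4->8, 3->8, 2->8, 1->5, 0->7), giving [19, 9, 11, 8, 8, 8, 5, 7].

[19, 9, 11, 8, 8, 8, 5, 7]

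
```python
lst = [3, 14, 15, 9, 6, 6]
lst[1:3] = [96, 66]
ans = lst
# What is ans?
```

lst starts as [3, 14, 15, 9, 6, 6] (length 6). The slice lst[1:3] covers indices [1, 2] with values [14, 15]. Replacing that slice with [96, 66] (same length) produces [3, 96, 66, 9, 6, 6].

[3, 96, 66, 9, 6, 6]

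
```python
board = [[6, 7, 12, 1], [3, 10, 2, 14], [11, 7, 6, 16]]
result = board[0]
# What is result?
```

board has 3 rows. Row 0 is [6, 7, 12, 1].

[6, 7, 12, 1]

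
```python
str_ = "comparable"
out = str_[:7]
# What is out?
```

str_ has length 10. The slice str_[:7] selects indices [0, 1, 2, 3, 4, 5, 6] (0->'c', 1->'o', 2->'m', 3->'p', 4->'a', 5->'r', 6->'a'), giving 'compara'.

'compara'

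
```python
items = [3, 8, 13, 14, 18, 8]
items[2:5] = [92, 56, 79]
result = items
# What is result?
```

items starts as [3, 8, 13, 14, 18, 8] (length 6). The slice items[2:5] covers indices [2, 3, 4] with values [13, 14, 18]. Replacing that slice with [92, 56, 79] (same length) produces [3, 8, 92, 56, 79, 8].

[3, 8, 92, 56, 79, 8]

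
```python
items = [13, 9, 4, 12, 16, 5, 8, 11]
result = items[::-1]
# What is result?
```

items has length 8. The slice items[::-1] selects indices [7, 6, 5, 4, 3, 2, 1, 0] (7->11, 6->8, 5->5, 4->16, 3->12, 2->4, 1->9, 0->13), giving [11, 8, 5, 16, 12, 4, 9, 13].

[11, 8, 5, 16, 12, 4, 9, 13]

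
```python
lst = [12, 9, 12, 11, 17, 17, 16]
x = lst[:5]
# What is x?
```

lst has length 7. The slice lst[:5] selects indices [0, 1, 2, 3, 4] (0->12, 1->9, 2->12, 3->11, 4->17), giving [12, 9, 12, 11, 17].

[12, 9, 12, 11, 17]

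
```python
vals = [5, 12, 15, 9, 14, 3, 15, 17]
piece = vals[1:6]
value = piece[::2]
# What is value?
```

vals has length 8. The slice vals[1:6] selects indices [1, 2, 3, 4, 5] (1->12, 2->15, 3->9, 4->14, 5->3), giving [12, 15, 9, 14, 3]. So piece = [12, 15, 9, 14, 3]. piece has length 5. The slice piece[::2] selects indices [0, 2, 4] (0->12, 2->9, 4->3), giving [12, 9, 3].

[12, 9, 3]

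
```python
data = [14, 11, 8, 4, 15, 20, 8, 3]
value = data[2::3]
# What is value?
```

data has length 8. The slice data[2::3] selects indices [2, 5] (2->8, 5->20), giving [8, 20].

[8, 20]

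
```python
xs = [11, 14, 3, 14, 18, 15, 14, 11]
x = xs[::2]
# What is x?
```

xs has length 8. The slice xs[::2] selects indices [0, 2, 4, 6] (0->11, 2->3, 4->18, 6->14), giving [11, 3, 18, 14].

[11, 3, 18, 14]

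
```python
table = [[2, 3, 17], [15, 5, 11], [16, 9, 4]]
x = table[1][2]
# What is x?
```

table[1] = [15, 5, 11]. Taking column 2 of that row yields 11.

11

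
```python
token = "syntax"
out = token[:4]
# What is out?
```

token has length 6. The slice token[:4] selects indices [0, 1, 2, 3] (0->'s', 1->'y', 2->'n', 3->'t'), giving 'synt'.

'synt'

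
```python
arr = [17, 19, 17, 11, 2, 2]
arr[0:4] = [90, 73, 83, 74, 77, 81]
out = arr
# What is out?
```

arr starts as [17, 19, 17, 11, 2, 2] (length 6). The slice arr[0:4] covers indices [0, 1, 2, 3] with values [17, 19, 17, 11]. Replacing that slice with [90, 73, 83, 74, 77, 81] (different length) produces [90, 73, 83, 74, 77, 81, 2, 2].

[90, 73, 83, 74, 77, 81, 2, 2]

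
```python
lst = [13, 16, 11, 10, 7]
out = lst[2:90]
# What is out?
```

lst has length 5. The slice lst[2:90] selects indices [2, 3, 4] (2->11, 3->10, 4->7), giving [11, 10, 7].

[11, 10, 7]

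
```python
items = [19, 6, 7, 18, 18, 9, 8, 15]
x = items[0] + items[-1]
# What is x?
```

items has length 8. items[0] = 19.
items has length 8. Negative index -1 maps to positive index 8 + (-1) = 7. items[7] = 15.
Sum: 19 + 15 = 34.

34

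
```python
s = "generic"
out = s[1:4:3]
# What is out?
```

s has length 7. The slice s[1:4:3] selects indices [1] (1->'e'), giving 'e'.

'e'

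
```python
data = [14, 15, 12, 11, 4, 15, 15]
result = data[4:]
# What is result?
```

data has length 7. The slice data[4:] selects indices [4, 5, 6] (4->4, 5->15, 6->15), giving [4, 15, 15].

[4, 15, 15]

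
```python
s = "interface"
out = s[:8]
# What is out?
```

s has length 9. The slice s[:8] selects indices [0, 1, 2, 3, 4, 5, 6, 7] (0->'i', 1->'n', 2->'t', 3->'e', 4->'r', 5->'f', 6->'a', 7->'c'), giving 'interfac'.

'interfac'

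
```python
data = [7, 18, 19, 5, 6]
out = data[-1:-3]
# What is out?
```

data has length 5. The slice data[-1:-3] resolves to an empty index range, so the result is [].

[]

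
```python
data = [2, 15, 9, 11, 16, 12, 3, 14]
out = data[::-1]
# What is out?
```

data has length 8. The slice data[::-1] selects indices [7, 6, 5, 4, 3, 2, 1, 0] (7->14, 6->3, 5->12, 4->16, 3->11, 2->9, 1->15, 0->2), giving [14, 3, 12, 16, 11, 9, 15, 2].

[14, 3, 12, 16, 11, 9, 15, 2]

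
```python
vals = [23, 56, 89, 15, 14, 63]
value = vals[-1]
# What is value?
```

vals has length 6. Negative index -1 maps to positive index 6 + (-1) = 5. vals[5] = 63.

63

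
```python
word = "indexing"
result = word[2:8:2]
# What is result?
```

word has length 8. The slice word[2:8:2] selects indices [2, 4, 6] (2->'d', 4->'x', 6->'n'), giving 'dxn'.

'dxn'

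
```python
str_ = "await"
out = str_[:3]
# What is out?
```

str_ has length 5. The slice str_[:3] selects indices [0, 1, 2] (0->'a', 1->'w', 2->'a'), giving 'awa'.

'awa'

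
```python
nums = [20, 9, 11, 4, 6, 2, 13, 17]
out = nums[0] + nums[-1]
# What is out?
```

nums has length 8. nums[0] = 20.
nums has length 8. Negative index -1 maps to positive index 8 + (-1) = 7. nums[7] = 17.
Sum: 20 + 17 = 37.

37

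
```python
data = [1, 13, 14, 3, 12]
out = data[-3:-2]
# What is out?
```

data has length 5. The slice data[-3:-2] selects indices [2] (2->14), giving [14].

[14]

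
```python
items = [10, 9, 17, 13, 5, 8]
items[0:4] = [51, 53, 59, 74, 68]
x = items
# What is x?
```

items starts as [10, 9, 17, 13, 5, 8] (length 6). The slice items[0:4] covers indices [0, 1, 2, 3] with values [10, 9, 17, 13]. Replacing that slice with [51, 53, 59, 74, 68] (different length) produces [51, 53, 59, 74, 68, 5, 8].

[51, 53, 59, 74, 68, 5, 8]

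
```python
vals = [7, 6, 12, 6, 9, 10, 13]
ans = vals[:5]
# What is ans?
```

vals has length 7. The slice vals[:5] selects indices [0, 1, 2, 3, 4] (0->7, 1->6, 2->12, 3->6, 4->9), giving [7, 6, 12, 6, 9].

[7, 6, 12, 6, 9]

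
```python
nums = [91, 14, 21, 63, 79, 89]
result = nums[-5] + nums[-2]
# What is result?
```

nums has length 6. Negative index -5 maps to positive index 6 + (-5) = 1. nums[1] = 14.
nums has length 6. Negative index -2 maps to positive index 6 + (-2) = 4. nums[4] = 79.
Sum: 14 + 79 = 93.

93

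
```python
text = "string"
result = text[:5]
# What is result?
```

text has length 6. The slice text[:5] selects indices [0, 1, 2, 3, 4] (0->'s', 1->'t', 2->'r', 3->'i', 4->'n'), giving 'strin'.

'strin'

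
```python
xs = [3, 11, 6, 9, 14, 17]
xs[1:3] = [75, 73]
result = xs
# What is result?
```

xs starts as [3, 11, 6, 9, 14, 17] (length 6). The slice xs[1:3] covers indices [1, 2] with values [11, 6]. Replacing that slice with [75, 73] (same length) produces [3, 75, 73, 9, 14, 17].

[3, 75, 73, 9, 14, 17]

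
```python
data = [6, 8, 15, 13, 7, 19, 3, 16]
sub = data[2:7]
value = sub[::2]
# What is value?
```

data has length 8. The slice data[2:7] selects indices [2, 3, 4, 5, 6] (2->15, 3->13, 4->7, 5->19, 6->3), giving [15, 13, 7, 19, 3]. So sub = [15, 13, 7, 19, 3]. sub has length 5. The slice sub[::2] selects indices [0, 2, 4] (0->15, 2->7, 4->3), giving [15, 7, 3].

[15, 7, 3]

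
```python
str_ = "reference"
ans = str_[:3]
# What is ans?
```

str_ has length 9. The slice str_[:3] selects indices [0, 1, 2] (0->'r', 1->'e', 2->'f'), giving 'ref'.

'ref'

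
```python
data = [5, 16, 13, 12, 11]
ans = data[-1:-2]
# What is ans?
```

data has length 5. The slice data[-1:-2] resolves to an empty index range, so the result is [].

[]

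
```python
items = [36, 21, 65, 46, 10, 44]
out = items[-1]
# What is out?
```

items has length 6. Negative index -1 maps to positive index 6 + (-1) = 5. items[5] = 44.

44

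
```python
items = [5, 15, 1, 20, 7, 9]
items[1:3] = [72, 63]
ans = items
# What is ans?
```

items starts as [5, 15, 1, 20, 7, 9] (length 6). The slice items[1:3] covers indices [1, 2] with values [15, 1]. Replacing that slice with [72, 63] (same length) produces [5, 72, 63, 20, 7, 9].

[5, 72, 63, 20, 7, 9]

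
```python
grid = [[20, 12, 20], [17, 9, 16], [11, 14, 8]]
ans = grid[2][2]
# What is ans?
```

grid[2] = [11, 14, 8]. Taking column 2 of that row yields 8.

8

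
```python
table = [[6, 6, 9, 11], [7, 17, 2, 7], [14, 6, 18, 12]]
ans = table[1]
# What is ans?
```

table has 3 rows. Row 1 is [7, 17, 2, 7].

[7, 17, 2, 7]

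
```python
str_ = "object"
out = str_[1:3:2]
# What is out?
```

str_ has length 6. The slice str_[1:3:2] selects indices [1] (1->'b'), giving 'b'.

'b'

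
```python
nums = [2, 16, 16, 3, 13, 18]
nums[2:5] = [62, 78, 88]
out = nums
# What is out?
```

nums starts as [2, 16, 16, 3, 13, 18] (length 6). The slice nums[2:5] covers indices [2, 3, 4] with values [16, 3, 13]. Replacing that slice with [62, 78, 88] (same length) produces [2, 16, 62, 78, 88, 18].

[2, 16, 62, 78, 88, 18]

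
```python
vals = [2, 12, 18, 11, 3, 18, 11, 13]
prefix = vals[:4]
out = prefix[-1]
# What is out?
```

vals has length 8. The slice vals[:4] selects indices [0, 1, 2, 3] (0->2, 1->12, 2->18, 3->11), giving [2, 12, 18, 11]. So prefix = [2, 12, 18, 11]. Then prefix[-1] = 11.

11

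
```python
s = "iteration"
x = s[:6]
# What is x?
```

s has length 9. The slice s[:6] selects indices [0, 1, 2, 3, 4, 5] (0->'i', 1->'t', 2->'e', 3->'r', 4->'a', 5->'t'), giving 'iterat'.

'iterat'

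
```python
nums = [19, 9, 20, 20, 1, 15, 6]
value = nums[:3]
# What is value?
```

nums has length 7. The slice nums[:3] selects indices [0, 1, 2] (0->19, 1->9, 2->20), giving [19, 9, 20].

[19, 9, 20]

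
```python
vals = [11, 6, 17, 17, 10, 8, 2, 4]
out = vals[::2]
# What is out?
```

vals has length 8. The slice vals[::2] selects indices [0, 2, 4, 6] (0->11, 2->17, 4->10, 6->2), giving [11, 17, 10, 2].

[11, 17, 10, 2]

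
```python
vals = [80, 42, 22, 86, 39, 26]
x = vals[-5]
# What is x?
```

vals has length 6. Negative index -5 maps to positive index 6 + (-5) = 1. vals[1] = 42.

42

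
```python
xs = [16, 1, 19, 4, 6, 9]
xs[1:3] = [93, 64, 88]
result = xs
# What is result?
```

xs starts as [16, 1, 19, 4, 6, 9] (length 6). The slice xs[1:3] covers indices [1, 2] with values [1, 19]. Replacing that slice with [93, 64, 88] (different length) produces [16, 93, 64, 88, 4, 6, 9].

[16, 93, 64, 88, 4, 6, 9]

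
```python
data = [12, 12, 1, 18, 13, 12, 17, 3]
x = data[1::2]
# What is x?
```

data has length 8. The slice data[1::2] selects indices [1, 3, 5, 7] (1->12, 3->18, 5->12, 7->3), giving [12, 18, 12, 3].

[12, 18, 12, 3]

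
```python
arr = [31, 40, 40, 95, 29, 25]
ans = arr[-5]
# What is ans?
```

arr has length 6. Negative index -5 maps to positive index 6 + (-5) = 1. arr[1] = 40.

40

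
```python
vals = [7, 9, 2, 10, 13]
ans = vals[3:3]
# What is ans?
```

vals has length 5. The slice vals[3:3] resolves to an empty index range, so the result is [].

[]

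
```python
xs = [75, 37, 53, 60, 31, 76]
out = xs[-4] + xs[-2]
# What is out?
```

xs has length 6. Negative index -4 maps to positive index 6 + (-4) = 2. xs[2] = 53.
xs has length 6. Negative index -2 maps to positive index 6 + (-2) = 4. xs[4] = 31.
Sum: 53 + 31 = 84.

84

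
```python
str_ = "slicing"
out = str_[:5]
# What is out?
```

str_ has length 7. The slice str_[:5] selects indices [0, 1, 2, 3, 4] (0->'s', 1->'l', 2->'i', 3->'c', 4->'i'), giving 'slici'.

'slici'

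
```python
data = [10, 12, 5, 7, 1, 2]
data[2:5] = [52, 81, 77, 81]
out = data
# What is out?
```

data starts as [10, 12, 5, 7, 1, 2] (length 6). The slice data[2:5] covers indices [2, 3, 4] with values [5, 7, 1]. Replacing that slice with [52, 81, 77, 81] (different length) produces [10, 12, 52, 81, 77, 81, 2].

[10, 12, 52, 81, 77, 81, 2]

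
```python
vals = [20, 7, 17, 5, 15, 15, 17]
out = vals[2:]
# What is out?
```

vals has length 7. The slice vals[2:] selects indices [2, 3, 4, 5, 6] (2->17, 3->5, 4->15, 5->15, 6->17), giving [17, 5, 15, 15, 17].

[17, 5, 15, 15, 17]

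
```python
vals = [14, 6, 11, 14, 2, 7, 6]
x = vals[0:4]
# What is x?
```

vals has length 7. The slice vals[0:4] selects indices [0, 1, 2, 3] (0->14, 1->6, 2->11, 3->14), giving [14, 6, 11, 14].

[14, 6, 11, 14]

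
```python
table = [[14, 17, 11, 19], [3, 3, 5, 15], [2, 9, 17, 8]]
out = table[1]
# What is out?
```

table has 3 rows. Row 1 is [3, 3, 5, 15].

[3, 3, 5, 15]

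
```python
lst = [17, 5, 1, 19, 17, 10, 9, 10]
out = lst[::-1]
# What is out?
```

lst has length 8. The slice lst[::-1] selects indices [7, 6, 5, 4, 3, 2, 1, 0] (7->10, 6->9, 5->10, 4->17, 3->19, 2->1, 1->5, 0->17), giving [10, 9, 10, 17, 19, 1, 5, 17].

[10, 9, 10, 17, 19, 1, 5, 17]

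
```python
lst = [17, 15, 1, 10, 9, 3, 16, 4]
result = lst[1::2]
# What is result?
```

lst has length 8. The slice lst[1::2] selects indices [1, 3, 5, 7] (1->15, 3->10, 5->3, 7->4), giving [15, 10, 3, 4].

[15, 10, 3, 4]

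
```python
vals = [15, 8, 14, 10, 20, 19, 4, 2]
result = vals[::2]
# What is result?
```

vals has length 8. The slice vals[::2] selects indices [0, 2, 4, 6] (0->15, 2->14, 4->20, 6->4), giving [15, 14, 20, 4].

[15, 14, 20, 4]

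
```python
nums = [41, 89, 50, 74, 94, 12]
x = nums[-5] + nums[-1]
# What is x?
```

nums has length 6. Negative index -5 maps to positive index 6 + (-5) = 1. nums[1] = 89.
nums has length 6. Negative index -1 maps to positive index 6 + (-1) = 5. nums[5] = 12.
Sum: 89 + 12 = 101.

101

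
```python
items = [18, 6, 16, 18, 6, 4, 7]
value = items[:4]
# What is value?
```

items has length 7. The slice items[:4] selects indices [0, 1, 2, 3] (0->18, 1->6, 2->16, 3->18), giving [18, 6, 16, 18].

[18, 6, 16, 18]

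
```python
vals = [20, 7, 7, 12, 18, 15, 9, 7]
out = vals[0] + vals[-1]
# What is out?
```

vals has length 8. vals[0] = 20.
vals has length 8. Negative index -1 maps to positive index 8 + (-1) = 7. vals[7] = 7.
Sum: 20 + 7 = 27.

27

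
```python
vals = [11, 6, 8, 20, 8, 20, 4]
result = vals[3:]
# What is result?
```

vals has length 7. The slice vals[3:] selects indices [3, 4, 5, 6] (3->20, 4->8, 5->20, 6->4), giving [20, 8, 20, 4].

[20, 8, 20, 4]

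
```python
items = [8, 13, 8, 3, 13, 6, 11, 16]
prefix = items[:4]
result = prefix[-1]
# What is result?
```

items has length 8. The slice items[:4] selects indices [0, 1, 2, 3] (0->8, 1->13, 2->8, 3->3), giving [8, 13, 8, 3]. So prefix = [8, 13, 8, 3]. Then prefix[-1] = 3.

3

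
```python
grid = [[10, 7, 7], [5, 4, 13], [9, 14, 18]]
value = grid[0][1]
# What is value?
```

grid[0] = [10, 7, 7]. Taking column 1 of that row yields 7.

7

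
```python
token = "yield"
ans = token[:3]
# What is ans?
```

token has length 5. The slice token[:3] selects indices [0, 1, 2] (0->'y', 1->'i', 2->'e'), giving 'yie'.

'yie'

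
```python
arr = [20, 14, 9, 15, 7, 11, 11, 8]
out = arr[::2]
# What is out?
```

arr has length 8. The slice arr[::2] selects indices [0, 2, 4, 6] (0->20, 2->9, 4->7, 6->11), giving [20, 9, 7, 11].

[20, 9, 7, 11]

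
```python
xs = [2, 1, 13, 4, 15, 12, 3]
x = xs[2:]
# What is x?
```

xs has length 7. The slice xs[2:] selects indices [2, 3, 4, 5, 6] (2->13, 3->4, 4->15, 5->12, 6->3), giving [13, 4, 15, 12, 3].

[13, 4, 15, 12, 3]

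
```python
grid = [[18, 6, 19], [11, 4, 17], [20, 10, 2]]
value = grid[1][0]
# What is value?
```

grid[1] = [11, 4, 17]. Taking column 0 of that row yields 11.

11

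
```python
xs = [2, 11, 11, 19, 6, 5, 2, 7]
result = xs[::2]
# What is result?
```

xs has length 8. The slice xs[::2] selects indices [0, 2, 4, 6] (0->2, 2->11, 4->6, 6->2), giving [2, 11, 6, 2].

[2, 11, 6, 2]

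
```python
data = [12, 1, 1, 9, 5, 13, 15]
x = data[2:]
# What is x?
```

data has length 7. The slice data[2:] selects indices [2, 3, 4, 5, 6] (2->1, 3->9, 4->5, 5->13, 6->15), giving [1, 9, 5, 13, 15].

[1, 9, 5, 13, 15]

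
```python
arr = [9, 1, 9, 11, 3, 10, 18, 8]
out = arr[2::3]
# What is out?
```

arr has length 8. The slice arr[2::3] selects indices [2, 5] (2->9, 5->10), giving [9, 10].

[9, 10]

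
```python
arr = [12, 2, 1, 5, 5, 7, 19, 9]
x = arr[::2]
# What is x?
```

arr has length 8. The slice arr[::2] selects indices [0, 2, 4, 6] (0->12, 2->1, 4->5, 6->19), giving [12, 1, 5, 19].

[12, 1, 5, 19]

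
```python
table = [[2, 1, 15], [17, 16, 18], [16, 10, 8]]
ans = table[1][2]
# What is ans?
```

table[1] = [17, 16, 18]. Taking column 2 of that row yields 18.

18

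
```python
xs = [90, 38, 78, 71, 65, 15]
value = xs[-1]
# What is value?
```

xs has length 6. Negative index -1 maps to positive index 6 + (-1) = 5. xs[5] = 15.

15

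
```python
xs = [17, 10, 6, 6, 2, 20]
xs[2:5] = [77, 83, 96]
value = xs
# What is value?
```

xs starts as [17, 10, 6, 6, 2, 20] (length 6). The slice xs[2:5] covers indices [2, 3, 4] with values [6, 6, 2]. Replacing that slice with [77, 83, 96] (same length) produces [17, 10, 77, 83, 96, 20].

[17, 10, 77, 83, 96, 20]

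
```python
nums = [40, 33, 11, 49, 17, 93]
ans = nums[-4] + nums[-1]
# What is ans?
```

nums has length 6. Negative index -4 maps to positive index 6 + (-4) = 2. nums[2] = 11.
nums has length 6. Negative index -1 maps to positive index 6 + (-1) = 5. nums[5] = 93.
Sum: 11 + 93 = 104.

104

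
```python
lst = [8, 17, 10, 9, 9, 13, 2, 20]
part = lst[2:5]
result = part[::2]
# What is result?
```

lst has length 8. The slice lst[2:5] selects indices [2, 3, 4] (2->10, 3->9, 4->9), giving [10, 9, 9]. So part = [10, 9, 9]. part has length 3. The slice part[::2] selects indices [0, 2] (0->10, 2->9), giving [10, 9].

[10, 9]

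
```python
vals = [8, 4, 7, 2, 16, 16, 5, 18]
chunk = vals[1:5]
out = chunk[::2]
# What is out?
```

vals has length 8. The slice vals[1:5] selects indices [1, 2, 3, 4] (1->4, 2->7, 3->2, 4->16), giving [4, 7, 2, 16]. So chunk = [4, 7, 2, 16]. chunk has length 4. The slice chunk[::2] selects indices [0, 2] (0->4, 2->2), giving [4, 2].

[4, 2]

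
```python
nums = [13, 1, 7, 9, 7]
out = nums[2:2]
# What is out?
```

nums has length 5. The slice nums[2:2] resolves to an empty index range, so the result is [].

[]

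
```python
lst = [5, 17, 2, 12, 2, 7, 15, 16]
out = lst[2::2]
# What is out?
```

lst has length 8. The slice lst[2::2] selects indices [2, 4, 6] (2->2, 4->2, 6->15), giving [2, 2, 15].

[2, 2, 15]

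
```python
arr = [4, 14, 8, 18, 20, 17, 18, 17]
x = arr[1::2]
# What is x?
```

arr has length 8. The slice arr[1::2] selects indices [1, 3, 5, 7] (1->14, 3->18, 5->17, 7->17), giving [14, 18, 17, 17].

[14, 18, 17, 17]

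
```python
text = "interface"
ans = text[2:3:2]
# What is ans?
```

text has length 9. The slice text[2:3:2] selects indices [2] (2->'t'), giving 't'.

't'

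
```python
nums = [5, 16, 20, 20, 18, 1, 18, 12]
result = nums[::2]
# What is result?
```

nums has length 8. The slice nums[::2] selects indices [0, 2, 4, 6] (0->5, 2->20, 4->18, 6->18), giving [5, 20, 18, 18].

[5, 20, 18, 18]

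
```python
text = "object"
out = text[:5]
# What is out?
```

text has length 6. The slice text[:5] selects indices [0, 1, 2, 3, 4] (0->'o', 1->'b', 2->'j', 3->'e', 4->'c'), giving 'objec'.

'objec'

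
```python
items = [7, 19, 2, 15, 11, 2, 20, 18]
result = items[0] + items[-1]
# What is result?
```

items has length 8. items[0] = 7.
items has length 8. Negative index -1 maps to positive index 8 + (-1) = 7. items[7] = 18.
Sum: 7 + 18 = 25.

25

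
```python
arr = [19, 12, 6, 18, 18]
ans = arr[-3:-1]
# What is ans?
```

arr has length 5. The slice arr[-3:-1] selects indices [2, 3] (2->6, 3->18), giving [6, 18].

[6, 18]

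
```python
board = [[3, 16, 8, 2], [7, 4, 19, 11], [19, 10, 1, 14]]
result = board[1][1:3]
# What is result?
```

board[1] = [7, 4, 19, 11]. board[1] has length 4. The slice board[1][1:3] selects indices [1, 2] (1->4, 2->19), giving [4, 19].

[4, 19]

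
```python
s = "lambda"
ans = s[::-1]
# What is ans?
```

s has length 6. The slice s[::-1] selects indices [5, 4, 3, 2, 1, 0] (5->'a', 4->'d', 3->'b', 2->'m', 1->'a', 0->'l'), giving 'adbmal'.

'adbmal'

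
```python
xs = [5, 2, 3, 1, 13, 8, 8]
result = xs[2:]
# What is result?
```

xs has length 7. The slice xs[2:] selects indices [2, 3, 4, 5, 6] (2->3, 3->1, 4->13, 5->8, 6->8), giving [3, 1, 13, 8, 8].

[3, 1, 13, 8, 8]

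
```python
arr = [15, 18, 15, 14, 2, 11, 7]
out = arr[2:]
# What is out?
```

arr has length 7. The slice arr[2:] selects indices [2, 3, 4, 5, 6] (2->15, 3->14, 4->2, 5->11, 6->7), giving [15, 14, 2, 11, 7].

[15, 14, 2, 11, 7]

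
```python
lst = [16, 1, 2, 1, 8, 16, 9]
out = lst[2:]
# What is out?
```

lst has length 7. The slice lst[2:] selects indices [2, 3, 4, 5, 6] (2->2, 3->1, 4->8, 5->16, 6->9), giving [2, 1, 8, 16, 9].

[2, 1, 8, 16, 9]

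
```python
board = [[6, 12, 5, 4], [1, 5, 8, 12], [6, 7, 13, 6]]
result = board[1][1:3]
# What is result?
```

board[1] = [1, 5, 8, 12]. board[1] has length 4. The slice board[1][1:3] selects indices [1, 2] (1->5, 2->8), giving [5, 8].

[5, 8]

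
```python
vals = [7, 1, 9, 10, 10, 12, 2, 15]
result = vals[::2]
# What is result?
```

vals has length 8. The slice vals[::2] selects indices [0, 2, 4, 6] (0->7, 2->9, 4->10, 6->2), giving [7, 9, 10, 2].

[7, 9, 10, 2]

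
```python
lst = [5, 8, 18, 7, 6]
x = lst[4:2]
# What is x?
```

lst has length 5. The slice lst[4:2] resolves to an empty index range, so the result is [].

[]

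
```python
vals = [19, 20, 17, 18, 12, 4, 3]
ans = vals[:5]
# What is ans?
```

vals has length 7. The slice vals[:5] selects indices [0, 1, 2, 3, 4] (0->19, 1->20, 2->17, 3->18, 4->12), giving [19, 20, 17, 18, 12].

[19, 20, 17, 18, 12]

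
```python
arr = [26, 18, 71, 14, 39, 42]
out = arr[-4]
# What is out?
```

arr has length 6. Negative index -4 maps to positive index 6 + (-4) = 2. arr[2] = 71.

71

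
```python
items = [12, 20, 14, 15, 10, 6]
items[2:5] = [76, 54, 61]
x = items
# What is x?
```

items starts as [12, 20, 14, 15, 10, 6] (length 6). The slice items[2:5] covers indices [2, 3, 4] with values [14, 15, 10]. Replacing that slice with [76, 54, 61] (same length) produces [12, 20, 76, 54, 61, 6].

[12, 20, 76, 54, 61, 6]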